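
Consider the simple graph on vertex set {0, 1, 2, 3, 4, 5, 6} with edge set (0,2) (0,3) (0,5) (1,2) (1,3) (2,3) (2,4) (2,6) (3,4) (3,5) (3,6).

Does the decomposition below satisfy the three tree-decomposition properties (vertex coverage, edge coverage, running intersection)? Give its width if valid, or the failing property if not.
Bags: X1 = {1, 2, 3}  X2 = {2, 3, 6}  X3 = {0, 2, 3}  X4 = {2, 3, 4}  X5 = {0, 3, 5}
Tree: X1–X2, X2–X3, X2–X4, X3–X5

Yes; width 2.

Checking the three conditions: (i) the bags cover all of {0, 1, 2, 3, 4, 5, 6}; (ii) for each edge, some bag contains both endpoints; (iii) the bags containing any fixed vertex form a subtree. All hold, so the decomposition is valid with width 3 − 1 = 2.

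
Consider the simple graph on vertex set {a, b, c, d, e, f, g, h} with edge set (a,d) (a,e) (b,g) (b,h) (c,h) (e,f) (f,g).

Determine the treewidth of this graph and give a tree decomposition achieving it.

Every bag has size at most 2, so the width is 2 − 1 = 1 and tw(G) ≤ 1. Since G has at least one edge (e.g. c–h), it is not an edgeless graph, so tw(G) ≥ 1. Hence tw(G) = 1 exactly.

Treewidth 1.
One optimal decomposition is:
Bags: B1 = {c, h}  B2 = {b, h}  B3 = {b, g}  B4 = {f, g}  B5 = {e, f}  B6 = {a, e}  B7 = {a, d}
Tree: B1–B2, B2–B3, B3–B4, B4–B5, B5–B6, B6–B7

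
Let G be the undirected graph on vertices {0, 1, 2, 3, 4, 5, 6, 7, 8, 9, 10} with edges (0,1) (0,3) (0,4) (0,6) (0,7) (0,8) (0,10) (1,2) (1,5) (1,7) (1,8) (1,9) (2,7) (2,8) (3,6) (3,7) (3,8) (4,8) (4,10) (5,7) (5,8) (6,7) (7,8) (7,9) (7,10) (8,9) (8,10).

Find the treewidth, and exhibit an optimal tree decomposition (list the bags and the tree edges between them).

Treewidth 3.
One optimal decomposition is:
Bags: B1 = {0, 1, 7, 8}  B2 = {1, 5, 7, 8}  B3 = {0, 3, 7, 8}  B4 = {0, 3, 6, 7}  B5 = {1, 2, 7, 8}  B6 = {0, 7, 8, 10}  B7 = {0, 4, 8, 10}  B8 = {1, 7, 8, 9}
Tree: B1–B2, B1–B3, B3–B4, B1–B5, B1–B6, B6–B7, B2–B8

The largest bag has 4 vertices, giving width 3; this decomposition certifies tw(G) ≤ 3. Conversely, {0, 4, 8, 10} is a clique of size 4, and the vertices of any clique must share a bag in every tree decomposition; so some bag has ≥ 4 vertices and tw(G) ≥ 3. Combining the bounds, tw(G) = 3.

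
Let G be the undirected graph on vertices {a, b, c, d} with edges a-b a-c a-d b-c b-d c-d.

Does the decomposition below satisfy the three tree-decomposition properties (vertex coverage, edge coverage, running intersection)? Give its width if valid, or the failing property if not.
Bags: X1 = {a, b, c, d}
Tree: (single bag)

Yes; width 3.

Checking the three conditions: (i) the bags cover all of {a, b, c, d}; (ii) for each edge, some bag contains both endpoints; (iii) the bags containing any fixed vertex form a subtree. All hold, so the decomposition is valid with width 4 − 1 = 3.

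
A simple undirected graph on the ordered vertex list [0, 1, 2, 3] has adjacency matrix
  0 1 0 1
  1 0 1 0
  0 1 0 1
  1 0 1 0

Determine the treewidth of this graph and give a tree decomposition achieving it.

Treewidth 2.
One optimal decomposition is:
Bags: B1 = {0, 1, 2}  B2 = {0, 2, 3}
Tree: B1–B2

The largest bag has 3 vertices, giving width 2; this decomposition certifies tw(G) ≤ 2. The edges 0–1–2–3–0 form a cycle, so G is not a tree and its treewidth is at least 2. Combining the bounds, tw(G) = 2.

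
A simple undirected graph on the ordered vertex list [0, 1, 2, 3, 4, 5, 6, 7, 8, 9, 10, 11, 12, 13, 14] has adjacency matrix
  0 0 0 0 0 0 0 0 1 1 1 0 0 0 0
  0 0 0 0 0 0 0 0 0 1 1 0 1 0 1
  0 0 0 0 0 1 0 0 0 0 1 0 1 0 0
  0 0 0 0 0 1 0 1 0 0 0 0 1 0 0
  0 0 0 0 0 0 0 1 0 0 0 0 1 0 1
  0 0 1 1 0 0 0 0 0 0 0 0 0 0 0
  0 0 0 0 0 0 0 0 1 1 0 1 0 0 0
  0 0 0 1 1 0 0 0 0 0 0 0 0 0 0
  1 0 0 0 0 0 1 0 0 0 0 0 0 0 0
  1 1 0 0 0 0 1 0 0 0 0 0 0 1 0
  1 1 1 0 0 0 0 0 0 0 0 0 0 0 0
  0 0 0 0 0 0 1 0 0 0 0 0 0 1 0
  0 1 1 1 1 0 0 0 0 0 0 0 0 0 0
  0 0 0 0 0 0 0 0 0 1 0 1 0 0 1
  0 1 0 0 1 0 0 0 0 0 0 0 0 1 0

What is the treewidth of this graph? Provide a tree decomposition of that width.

Treewidth 3.
Bags: B1 = {3, 4, 5, 7}  B2 = {3, 4, 5, 12}  B3 = {2, 4, 5, 12}  B4 = {2, 4, 12, 14}  B5 = {1, 2, 12, 14}  B6 = {1, 2, 10, 14}  B7 = {1, 10, 13, 14}  B8 = {1, 9, 10, 13}  B9 = {0, 9, 10, 13}  B10 = {0, 9, 11, 13}  B11 = {0, 6, 9, 11}  B12 = {0, 6, 8, 11}
Tree: B1–B2, B2–B3, B3–B4, B4–B5, B5–B6, B6–B7, B7–B8, B8–B9, B9–B10, B10–B11, B11–B12

Every bag has size at most 4, so the width is 4 − 1 = 3 and tw(G) ≤ 3. For the lower bound: the 4 vertex sets {3,5,7}, {4}, {12}, {1,2,10,14} are disjoint, each induces a connected subgraph, and every pair is joined by at least one edge of G. Contracting each set to a single vertex therefore yields K_{4} as a minor, and since treewidth is minor-monotone, tw(G) ≥ tw(K_{4}) = 3. Combining the bounds, tw(G) = 3.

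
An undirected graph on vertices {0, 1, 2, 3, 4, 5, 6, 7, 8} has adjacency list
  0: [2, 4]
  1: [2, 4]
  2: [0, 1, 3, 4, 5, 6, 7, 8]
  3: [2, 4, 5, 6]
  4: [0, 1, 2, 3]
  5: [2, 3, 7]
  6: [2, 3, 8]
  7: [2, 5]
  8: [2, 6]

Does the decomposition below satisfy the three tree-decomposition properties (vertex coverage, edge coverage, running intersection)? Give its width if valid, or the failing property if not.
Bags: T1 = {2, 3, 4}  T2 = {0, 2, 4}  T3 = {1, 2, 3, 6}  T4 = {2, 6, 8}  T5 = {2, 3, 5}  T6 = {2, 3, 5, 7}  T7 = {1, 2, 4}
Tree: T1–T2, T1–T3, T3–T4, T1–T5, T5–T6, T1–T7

No — bags containing vertex 1 are not connected in the tree.

A tree decomposition must satisfy three properties: every vertex lies in some bag; for every edge, both endpoints lie together in some bag; and for every vertex, the bags containing it form a connected subtree. Here bags containing vertex 1 are not connected in the tree, so the decomposition is invalid.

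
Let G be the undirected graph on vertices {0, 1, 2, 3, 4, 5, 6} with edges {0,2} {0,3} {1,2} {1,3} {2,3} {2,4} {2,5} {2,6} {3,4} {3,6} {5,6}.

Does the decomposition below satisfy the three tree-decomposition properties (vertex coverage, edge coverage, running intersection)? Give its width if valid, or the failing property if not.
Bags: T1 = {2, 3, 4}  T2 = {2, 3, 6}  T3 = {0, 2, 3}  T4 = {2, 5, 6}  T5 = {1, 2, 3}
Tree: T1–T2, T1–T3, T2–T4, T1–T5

Yes; width 2.

Vertex coverage: the bags together contain {0, 1, 2, 3, 4, 5, 6}, the full vertex set. Edge coverage: each edge of G has both endpoints in at least one bag. Running intersection: for every vertex, the bags containing it form a connected subtree. All three properties hold, so this is a valid tree decomposition of width max|bag| − 1 = 2, and hence tw(G) ≤ 2.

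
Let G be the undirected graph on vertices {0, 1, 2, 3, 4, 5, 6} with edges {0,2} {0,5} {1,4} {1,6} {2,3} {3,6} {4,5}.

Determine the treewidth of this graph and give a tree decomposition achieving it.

Treewidth 2.
One such decomposition:
Bags: B1 = {2, 3, 6}  B2 = {0, 2, 6}  B3 = {0, 5, 6}  B4 = {4, 5, 6}  B5 = {1, 4, 6}
Tree: B1–B2, B2–B3, B3–B4, B4–B5

Each bag holds 3 vertices, so the decomposition has width 2, which upper-bounds the treewidth. Since 6–3–2–0–5–4–1–6 is a cycle in G, G is not acyclic. Forests are exactly the graphs of treewidth ≤ 1, so tw(G) ≥ 2. Therefore the treewidth is 2.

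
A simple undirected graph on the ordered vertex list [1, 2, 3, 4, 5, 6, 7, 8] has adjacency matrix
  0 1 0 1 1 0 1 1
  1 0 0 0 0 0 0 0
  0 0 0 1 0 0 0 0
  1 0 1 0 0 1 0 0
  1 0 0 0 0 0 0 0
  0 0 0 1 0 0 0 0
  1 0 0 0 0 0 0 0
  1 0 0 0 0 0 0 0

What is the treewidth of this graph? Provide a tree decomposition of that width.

Treewidth 1.
Bags: B1 = {4, 6}  B2 = {3, 4}  B3 = {1, 4}  B4 = {1, 5}  B5 = {1, 2}  B6 = {1, 8}  B7 = {1, 7}
Tree: B1–B2, B1–B3, B3–B4, B3–B5, B3–B6, B5–B7

Every bag has size at most 2, so the width is 2 − 1 = 1 and tw(G) ≤ 1. G has an edge, so its treewidth is at least 1. Hence tw(G) = 1 exactly.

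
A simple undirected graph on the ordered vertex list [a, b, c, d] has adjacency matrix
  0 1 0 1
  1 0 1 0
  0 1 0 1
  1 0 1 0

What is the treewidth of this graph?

A width-2 tree decomposition is:
Bags: B1 = {a, b, c}  B2 = {a, c, d}
Tree: B1–B2
The largest bag has 3 vertices, giving width 2; this decomposition certifies tw(G) ≤ 2. The edges a–b–c–d–a form a cycle, so G is not a tree and its treewidth is at least 2. The upper and lower bounds meet at 2, so that is the treewidth.

2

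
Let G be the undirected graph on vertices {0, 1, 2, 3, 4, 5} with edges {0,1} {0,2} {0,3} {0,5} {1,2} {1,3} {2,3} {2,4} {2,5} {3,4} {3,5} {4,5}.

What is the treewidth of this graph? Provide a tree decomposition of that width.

Each bag holds 4 vertices, so the decomposition has width 3, which upper-bounds the treewidth. On the other hand G contains the 4-clique {0, 1, 2, 3}. A clique must lie in a single bag of any decomposition, so no decomposition can have width below 3. The upper and lower bounds meet at 3, so that is the treewidth.

Treewidth 3.
One optimal decomposition is:
Bags: B1 = {0, 1, 2, 3}  B2 = {0, 2, 3, 5}  B3 = {2, 3, 4, 5}
Tree: B1–B2, B2–B3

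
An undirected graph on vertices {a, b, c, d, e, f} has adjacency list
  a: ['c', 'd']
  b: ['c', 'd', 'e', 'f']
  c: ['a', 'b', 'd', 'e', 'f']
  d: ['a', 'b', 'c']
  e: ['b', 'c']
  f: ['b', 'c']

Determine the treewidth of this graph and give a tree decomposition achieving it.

Treewidth 2.
One such decomposition:
Bags: B1 = {b, c, f}  B2 = {b, c, d}  B3 = {b, c, e}  B4 = {a, c, d}
Tree: B1–B2, B2–B3, B2–B4

Each bag holds 3 vertices, so the decomposition has width 2, which upper-bounds the treewidth. Conversely, {a, c, d} is a clique of size 3, and the vertices of any clique must share a bag in every tree decomposition; so some bag has ≥ 3 vertices and tw(G) ≥ 2. Combining the bounds, tw(G) = 2.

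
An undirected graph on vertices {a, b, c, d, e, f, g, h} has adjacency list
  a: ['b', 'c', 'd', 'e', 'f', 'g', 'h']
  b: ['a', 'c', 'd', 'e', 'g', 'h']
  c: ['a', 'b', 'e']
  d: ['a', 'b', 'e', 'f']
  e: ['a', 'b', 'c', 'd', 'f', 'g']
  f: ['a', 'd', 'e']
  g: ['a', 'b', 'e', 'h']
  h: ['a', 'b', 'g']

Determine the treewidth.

A width-3 tree decomposition is:
Bags: B1 = {a, b, c, e}  B2 = {a, b, d, e}  B3 = {a, b, e, g}  B4 = {a, b, g, h}  B5 = {a, d, e, f}
Tree: B1–B2, B1–B3, B3–B4, B2–B5
Every bag has size at most 4, so the width is 4 − 1 = 3 and tw(G) ≤ 3. Conversely, {a, d, e, f} is a clique of size 4, and the vertices of any clique must share a bag in every tree decomposition; so some bag has ≥ 4 vertices and tw(G) ≥ 3. Hence tw(G) = 3 exactly.

3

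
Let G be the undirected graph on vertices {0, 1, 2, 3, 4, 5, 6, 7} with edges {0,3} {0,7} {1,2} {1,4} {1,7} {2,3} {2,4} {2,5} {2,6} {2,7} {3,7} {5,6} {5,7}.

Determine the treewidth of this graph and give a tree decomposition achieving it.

Treewidth 2.
One optimal decomposition is:
Bags: B1 = {2, 5, 7}  B2 = {1, 2, 7}  B3 = {1, 2, 4}  B4 = {2, 5, 6}  B5 = {2, 3, 7}  B6 = {0, 3, 7}
Tree: B1–B2, B2–B3, B1–B4, B1–B5, B5–B6

Each bag holds 3 vertices, so the decomposition has width 2, which upper-bounds the treewidth. For the lower bound, the 3 vertices {0, 3, 7} are pairwise adjacent, and any tree decomposition puts a clique entirely inside one bag — forcing width ≥ 2. Combining the bounds, tw(G) = 2.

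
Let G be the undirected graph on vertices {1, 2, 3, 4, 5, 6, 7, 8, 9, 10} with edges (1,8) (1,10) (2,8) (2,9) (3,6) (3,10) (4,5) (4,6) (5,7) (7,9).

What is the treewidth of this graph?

A width-2 tree decomposition is:
Bags: B1 = {5, 7, 9}  B2 = {2, 5, 9}  B3 = {2, 5, 8}  B4 = {1, 5, 8}  B5 = {1, 5, 10}  B6 = {3, 5, 10}  B7 = {3, 5, 6}  B8 = {4, 5, 6}
Tree: B1–B2, B2–B3, B3–B4, B4–B5, B5–B6, B6–B7, B7–B8
The largest bag has 3 vertices, giving width 2; this decomposition certifies tw(G) ≤ 2. Since 5–7–9–2–8–1–10–3–6–4–5 is a cycle in G, G is not acyclic. Forests are exactly the graphs of treewidth ≤ 1, so tw(G) ≥ 2. Combining the bounds, tw(G) = 2.

2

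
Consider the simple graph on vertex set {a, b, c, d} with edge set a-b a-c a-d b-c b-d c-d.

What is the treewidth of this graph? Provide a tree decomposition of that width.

Treewidth 3.
Bags: B1 = {a, b, c, d}
Tree: (single bag)

A single bag containing all 4 vertices is trivially a valid decomposition of width 3. Conversely, {a, b, c, d} is a clique of size 4, and the vertices of any clique must share a bag in every tree decomposition; so some bag has ≥ 4 vertices and tw(G) ≥ 3. The upper and lower bounds meet at 3, so that is the treewidth.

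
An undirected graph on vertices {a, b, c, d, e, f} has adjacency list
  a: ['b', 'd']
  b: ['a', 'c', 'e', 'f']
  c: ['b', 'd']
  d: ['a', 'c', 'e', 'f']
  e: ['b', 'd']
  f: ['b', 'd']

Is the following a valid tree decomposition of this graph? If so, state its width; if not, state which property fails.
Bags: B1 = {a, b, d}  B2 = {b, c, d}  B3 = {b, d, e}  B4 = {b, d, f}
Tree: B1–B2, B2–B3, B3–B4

Yes; width 2.

Vertex coverage: the bags together contain {a, b, c, d, e, f}, the full vertex set. Edge coverage: each edge of G has both endpoints in at least one bag. Running intersection: for every vertex, the bags containing it form a connected subtree. All three properties hold, so this is a valid tree decomposition of width max|bag| − 1 = 2, and hence tw(G) ≤ 2.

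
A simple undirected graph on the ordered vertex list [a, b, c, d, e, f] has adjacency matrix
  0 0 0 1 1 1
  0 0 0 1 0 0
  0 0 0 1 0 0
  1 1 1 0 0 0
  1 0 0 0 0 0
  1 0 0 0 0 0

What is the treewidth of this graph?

1

A width-1 tree decomposition is:
Bags: B1 = {a, f}  B2 = {a, d}  B3 = {a, e}  B4 = {b, d}  B5 = {c, d}
Tree: B1–B2, B1–B3, B2–B4, B2–B5
Every bag has size at most 2, so the width is 2 − 1 = 1 and tw(G) ≤ 1. Any graph with an edge has treewidth ≥ 1, and G has the edge f–a. The upper and lower bounds meet at 1, so that is the treewidth.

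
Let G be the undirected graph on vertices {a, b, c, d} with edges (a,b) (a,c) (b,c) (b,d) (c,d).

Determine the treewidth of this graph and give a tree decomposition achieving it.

Every bag has size at most 3, so the width is 3 − 1 = 2 and tw(G) ≤ 2. For the lower bound, the 3 vertices {b, c, d} are pairwise adjacent, and any tree decomposition puts a clique entirely inside one bag — forcing width ≥ 2. Combining the bounds, tw(G) = 2.

Treewidth 2.
One optimal decomposition is:
Bags: B1 = {b, c, d}  B2 = {a, b, c}
Tree: B1–B2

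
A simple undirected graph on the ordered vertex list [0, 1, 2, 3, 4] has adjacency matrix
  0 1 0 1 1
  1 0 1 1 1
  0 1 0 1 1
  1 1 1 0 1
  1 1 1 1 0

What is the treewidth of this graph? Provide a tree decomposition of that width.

Treewidth 3.
One such decomposition:
Bags: B1 = {0, 1, 3, 4}  B2 = {1, 2, 3, 4}
Tree: B1–B2

Each bag holds 4 vertices, so the decomposition has width 3, which upper-bounds the treewidth. On the other hand G contains the 4-clique {0, 1, 3, 4}. A clique must lie in a single bag of any decomposition, so no decomposition can have width below 3. Therefore the treewidth is 3.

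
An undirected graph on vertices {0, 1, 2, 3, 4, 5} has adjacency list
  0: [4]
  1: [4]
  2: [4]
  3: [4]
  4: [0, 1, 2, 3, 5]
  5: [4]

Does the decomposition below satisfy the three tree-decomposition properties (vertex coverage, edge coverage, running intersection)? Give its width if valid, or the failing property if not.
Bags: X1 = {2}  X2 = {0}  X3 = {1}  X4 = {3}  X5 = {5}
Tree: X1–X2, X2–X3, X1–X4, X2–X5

A tree decomposition must satisfy three properties: every vertex lies in some bag; for every edge, both endpoints lie together in some bag; and for every vertex, the bags containing it form a connected subtree. Here vertex 4 appears in no bag, so the decomposition is invalid.

No — vertex 4 appears in no bag.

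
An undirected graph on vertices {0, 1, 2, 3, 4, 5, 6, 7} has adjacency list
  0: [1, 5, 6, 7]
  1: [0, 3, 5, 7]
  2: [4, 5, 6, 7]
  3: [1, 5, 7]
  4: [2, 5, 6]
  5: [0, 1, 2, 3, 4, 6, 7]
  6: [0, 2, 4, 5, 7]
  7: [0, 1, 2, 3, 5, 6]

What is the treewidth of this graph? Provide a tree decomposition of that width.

Treewidth 3.
One optimal decomposition is:
Bags: B1 = {0, 1, 5, 7}  B2 = {1, 3, 5, 7}  B3 = {0, 5, 6, 7}  B4 = {2, 5, 6, 7}  B5 = {2, 4, 5, 6}
Tree: B1–B2, B1–B3, B3–B4, B4–B5

Every bag has size at most 4, so the width is 4 − 1 = 3 and tw(G) ≤ 3. On the other hand G contains the 4-clique {2, 4, 5, 6}. A clique must lie in a single bag of any decomposition, so no decomposition can have width below 3. Combining the bounds, tw(G) = 3.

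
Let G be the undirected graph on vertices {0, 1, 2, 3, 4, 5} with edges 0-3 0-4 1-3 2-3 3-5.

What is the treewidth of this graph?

A width-1 tree decomposition is:
Bags: B1 = {0, 3}  B2 = {3, 5}  B3 = {2, 3}  B4 = {1, 3}  B5 = {0, 4}
Tree: B1–B2, B2–B3, B1–B4, B1–B5
The largest bag has 2 vertices, giving width 1; this decomposition certifies tw(G) ≤ 1. Since G has at least one edge (e.g. 3–0), it is not an edgeless graph, so tw(G) ≥ 1. Therefore the treewidth is 1.

1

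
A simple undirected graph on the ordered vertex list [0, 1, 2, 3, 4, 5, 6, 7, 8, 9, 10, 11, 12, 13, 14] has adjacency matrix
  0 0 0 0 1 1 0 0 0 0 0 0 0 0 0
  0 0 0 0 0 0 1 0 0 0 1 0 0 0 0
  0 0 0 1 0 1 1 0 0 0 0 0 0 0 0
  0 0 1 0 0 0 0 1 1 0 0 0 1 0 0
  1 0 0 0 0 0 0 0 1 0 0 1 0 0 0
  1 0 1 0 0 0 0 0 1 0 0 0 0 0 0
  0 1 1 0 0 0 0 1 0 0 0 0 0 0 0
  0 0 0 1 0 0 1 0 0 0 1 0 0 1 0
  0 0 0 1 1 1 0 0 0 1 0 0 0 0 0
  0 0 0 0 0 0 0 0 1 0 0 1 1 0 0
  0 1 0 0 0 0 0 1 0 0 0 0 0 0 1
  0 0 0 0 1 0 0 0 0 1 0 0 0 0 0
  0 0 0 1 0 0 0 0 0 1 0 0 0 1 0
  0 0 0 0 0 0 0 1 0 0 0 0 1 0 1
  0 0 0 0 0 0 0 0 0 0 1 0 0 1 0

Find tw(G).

A width-3 tree decomposition is:
Bags: B1 = {1, 6, 10, 14}  B2 = {6, 7, 10, 14}  B3 = {6, 7, 13, 14}  B4 = {2, 6, 7, 13}  B5 = {2, 3, 7, 13}  B6 = {2, 3, 12, 13}  B7 = {2, 3, 5, 12}  B8 = {3, 5, 8, 12}  B9 = {5, 8, 9, 12}  B10 = {0, 5, 8, 9}  B11 = {0, 4, 8, 9}  B12 = {0, 4, 9, 11}
Tree: B1–B2, B2–B3, B3–B4, B4–B5, B5–B6, B6–B7, B7–B8, B8–B9, B9–B10, B10–B11, B11–B12
The largest bag has 4 vertices, giving width 3; this decomposition certifies tw(G) ≤ 3. For the lower bound: the 4 vertex sets {1,10,14}, {6}, {7}, {2,3,12,13} are disjoint, each induces a connected subgraph, and every pair is joined by at least one edge of G. Contracting each set to a single vertex therefore yields K_{4} as a minor, and since treewidth is minor-monotone, tw(G) ≥ tw(K_{4}) = 3. The upper and lower bounds meet at 3, so that is the treewidth.

3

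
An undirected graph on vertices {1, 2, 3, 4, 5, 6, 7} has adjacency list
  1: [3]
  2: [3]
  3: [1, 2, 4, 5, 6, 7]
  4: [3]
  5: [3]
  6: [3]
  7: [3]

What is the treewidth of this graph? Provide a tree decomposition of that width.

Every bag has size at most 2, so the width is 2 − 1 = 1 and tw(G) ≤ 1. Any graph with an edge has treewidth ≥ 1, and G has the edge 2–3. Therefore the treewidth is 1.

Treewidth 1.
One such decomposition:
Bags: B1 = {2, 3}  B2 = {1, 3}  B3 = {3, 7}  B4 = {3, 4}  B5 = {3, 6}  B6 = {3, 5}
Tree: B1–B2, B1–B3, B2–B4, B1–B5, B1–B6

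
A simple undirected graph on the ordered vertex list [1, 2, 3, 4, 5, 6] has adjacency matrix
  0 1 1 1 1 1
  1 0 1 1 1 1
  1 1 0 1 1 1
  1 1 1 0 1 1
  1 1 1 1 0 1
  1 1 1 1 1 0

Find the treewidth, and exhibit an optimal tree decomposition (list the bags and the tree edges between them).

Treewidth 5.
One optimal decomposition is:
Bags: B1 = {1, 2, 3, 4, 5, 6}
Tree: (single bag)

With just one bag of size 6, the width is 6 − 1 = 5, so tw(G) ≤ 5. For the lower bound, the 6 vertices {1, 2, 3, 4, 5, 6} are pairwise adjacent, and any tree decomposition puts a clique entirely inside one bag — forcing width ≥ 5. Hence tw(G) = 5 exactly.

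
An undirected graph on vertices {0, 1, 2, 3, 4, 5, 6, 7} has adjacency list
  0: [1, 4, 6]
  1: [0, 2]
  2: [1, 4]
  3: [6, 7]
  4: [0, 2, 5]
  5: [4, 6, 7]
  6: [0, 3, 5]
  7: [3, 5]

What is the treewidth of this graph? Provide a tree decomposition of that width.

Treewidth 2.
One such decomposition:
Bags: B1 = {3, 5, 7}  B2 = {3, 5, 6}  B3 = {4, 5, 6}  B4 = {0, 4, 6}  B5 = {0, 2, 4}  B6 = {0, 1, 2}
Tree: B1–B2, B2–B3, B3–B4, B4–B5, B5–B6

Every bag has size at most 3, so the width is 3 − 1 = 2 and tw(G) ≤ 2. The edges 7–3–6–5–7 form a cycle, so G is not a tree and its treewidth is at least 2. The upper and lower bounds meet at 2, so that is the treewidth.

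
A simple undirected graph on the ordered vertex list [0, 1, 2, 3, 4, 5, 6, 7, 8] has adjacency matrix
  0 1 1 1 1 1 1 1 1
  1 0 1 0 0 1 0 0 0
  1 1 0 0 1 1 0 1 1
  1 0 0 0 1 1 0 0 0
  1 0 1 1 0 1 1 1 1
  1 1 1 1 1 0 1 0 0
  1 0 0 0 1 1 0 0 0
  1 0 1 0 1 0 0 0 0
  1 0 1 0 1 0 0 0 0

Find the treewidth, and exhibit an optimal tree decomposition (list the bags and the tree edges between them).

Treewidth 3.
Bags: B1 = {0, 4, 5, 6}  B2 = {0, 2, 4, 5}  B3 = {0, 2, 4, 8}  B4 = {0, 3, 4, 5}  B5 = {0, 1, 2, 5}  B6 = {0, 2, 4, 7}
Tree: B1–B2, B2–B3, B2–B4, B2–B5, B2–B6

Each bag holds 4 vertices, so the decomposition has width 3, which upper-bounds the treewidth. Conversely, {0, 1, 2, 5} is a clique of size 4, and the vertices of any clique must share a bag in every tree decomposition; so some bag has ≥ 4 vertices and tw(G) ≥ 3. Hence tw(G) = 3 exactly.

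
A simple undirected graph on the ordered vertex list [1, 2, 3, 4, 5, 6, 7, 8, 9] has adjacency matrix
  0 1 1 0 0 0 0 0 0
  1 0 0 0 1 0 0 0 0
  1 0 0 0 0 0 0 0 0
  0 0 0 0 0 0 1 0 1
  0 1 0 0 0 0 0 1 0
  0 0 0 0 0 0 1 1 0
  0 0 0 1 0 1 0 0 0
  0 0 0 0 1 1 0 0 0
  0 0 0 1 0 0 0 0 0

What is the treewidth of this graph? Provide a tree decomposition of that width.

Every bag has size at most 2, so the width is 2 − 1 = 1 and tw(G) ≤ 1. Since G has at least one edge (e.g. 3–1), it is not an edgeless graph, so tw(G) ≥ 1. Hence tw(G) = 1 exactly.

Treewidth 1.
One such decomposition:
Bags: B1 = {1, 3}  B2 = {1, 2}  B3 = {2, 5}  B4 = {5, 8}  B5 = {6, 8}  B6 = {6, 7}  B7 = {4, 7}  B8 = {4, 9}
Tree: B1–B2, B2–B3, B3–B4, B4–B5, B5–B6, B6–B7, B7–B8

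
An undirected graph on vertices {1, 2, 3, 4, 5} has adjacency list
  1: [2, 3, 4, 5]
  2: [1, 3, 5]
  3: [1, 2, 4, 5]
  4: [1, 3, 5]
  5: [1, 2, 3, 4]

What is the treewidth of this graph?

3

A width-3 tree decomposition is:
Bags: B1 = {1, 2, 3, 5}  B2 = {1, 3, 4, 5}
Tree: B1–B2
Each bag holds 4 vertices, so the decomposition has width 3, which upper-bounds the treewidth. For the lower bound, the 4 vertices {1, 2, 3, 5} are pairwise adjacent, and any tree decomposition puts a clique entirely inside one bag — forcing width ≥ 3. Therefore the treewidth is 3.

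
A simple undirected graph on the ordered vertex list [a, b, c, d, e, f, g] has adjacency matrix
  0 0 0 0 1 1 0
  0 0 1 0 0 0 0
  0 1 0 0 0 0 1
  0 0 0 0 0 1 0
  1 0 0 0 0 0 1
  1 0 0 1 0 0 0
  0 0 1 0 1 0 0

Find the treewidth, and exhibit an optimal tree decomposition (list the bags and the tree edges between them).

Each bag holds 2 vertices, so the decomposition has width 1, which upper-bounds the treewidth. G has an edge, so its treewidth is at least 1. Combining the bounds, tw(G) = 1.

Treewidth 1.
One such decomposition:
Bags: B1 = {b, c}  B2 = {c, g}  B3 = {e, g}  B4 = {a, e}  B5 = {a, f}  B6 = {d, f}
Tree: B1–B2, B2–B3, B3–B4, B4–B5, B5–B6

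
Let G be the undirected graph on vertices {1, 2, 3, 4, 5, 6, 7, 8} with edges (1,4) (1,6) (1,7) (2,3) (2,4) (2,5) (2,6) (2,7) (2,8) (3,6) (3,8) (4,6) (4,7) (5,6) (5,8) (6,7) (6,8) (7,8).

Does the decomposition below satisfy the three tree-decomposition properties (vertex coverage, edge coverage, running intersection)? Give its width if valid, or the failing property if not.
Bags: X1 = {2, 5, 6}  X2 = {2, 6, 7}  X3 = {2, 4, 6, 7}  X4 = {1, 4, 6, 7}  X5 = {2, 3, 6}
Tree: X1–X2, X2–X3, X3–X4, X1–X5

A tree decomposition must satisfy three properties: every vertex lies in some bag; for every edge, both endpoints lie together in some bag; and for every vertex, the bags containing it form a connected subtree. Here vertex 8 appears in no bag, so the decomposition is invalid.

No — vertex 8 appears in no bag.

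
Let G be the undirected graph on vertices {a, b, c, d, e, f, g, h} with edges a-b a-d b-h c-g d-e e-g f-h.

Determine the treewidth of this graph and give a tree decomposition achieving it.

Treewidth 1.
One optimal decomposition is:
Bags: B1 = {f, h}  B2 = {b, h}  B3 = {a, b}  B4 = {a, d}  B5 = {d, e}  B6 = {e, g}  B7 = {c, g}
Tree: B1–B2, B2–B3, B3–B4, B4–B5, B5–B6, B6–B7

Every bag has size at most 2, so the width is 2 − 1 = 1 and tw(G) ≤ 1. G has an edge, so its treewidth is at least 1. Therefore the treewidth is 1.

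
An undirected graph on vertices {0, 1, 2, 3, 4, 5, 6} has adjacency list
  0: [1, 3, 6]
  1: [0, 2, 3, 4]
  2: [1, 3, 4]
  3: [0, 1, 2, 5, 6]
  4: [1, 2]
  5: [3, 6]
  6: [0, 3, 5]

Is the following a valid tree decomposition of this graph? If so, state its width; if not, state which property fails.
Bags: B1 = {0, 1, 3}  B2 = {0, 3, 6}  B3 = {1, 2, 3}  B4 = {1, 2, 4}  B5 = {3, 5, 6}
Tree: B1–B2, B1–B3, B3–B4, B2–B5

Yes; width 2.

Every vertex of G appears in some bag (union = {0, 1, 2, 3, 4, 5, 6}); every edge is covered by a bag; and for each vertex v the set of bags containing v is connected in the bag tree. The decomposition is therefore valid. The largest bag has 3 vertices, so the width is 2.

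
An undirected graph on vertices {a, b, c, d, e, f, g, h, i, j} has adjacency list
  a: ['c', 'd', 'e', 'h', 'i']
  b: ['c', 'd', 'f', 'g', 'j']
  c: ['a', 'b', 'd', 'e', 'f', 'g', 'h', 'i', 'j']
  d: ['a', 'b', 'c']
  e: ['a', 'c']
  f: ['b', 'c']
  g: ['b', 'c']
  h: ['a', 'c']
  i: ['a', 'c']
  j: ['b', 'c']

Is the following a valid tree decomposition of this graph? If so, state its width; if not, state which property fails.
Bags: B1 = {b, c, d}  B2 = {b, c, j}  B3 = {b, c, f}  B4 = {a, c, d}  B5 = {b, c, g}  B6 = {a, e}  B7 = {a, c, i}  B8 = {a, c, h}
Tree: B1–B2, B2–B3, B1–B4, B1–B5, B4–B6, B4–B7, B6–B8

A tree decomposition must satisfy three properties: every vertex lies in some bag; for every edge, both endpoints lie together in some bag; and for every vertex, the bags containing it form a connected subtree. Here edge (c,e) lies in no bag, so the decomposition is invalid.

No — edge (c,e) lies in no bag.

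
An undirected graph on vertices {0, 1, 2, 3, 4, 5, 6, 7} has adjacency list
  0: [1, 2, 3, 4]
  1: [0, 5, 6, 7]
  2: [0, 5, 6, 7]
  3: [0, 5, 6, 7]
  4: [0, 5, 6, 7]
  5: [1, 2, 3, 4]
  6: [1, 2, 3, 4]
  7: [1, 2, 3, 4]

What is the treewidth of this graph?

4

A width-4 tree decomposition is:
Bags: B1 = {1, 2, 3, 4, 6}  B2 = {1, 2, 3, 4, 5}  B3 = {0, 1, 2, 3, 4}  B4 = {1, 2, 3, 4, 7}
Tree: B1–B2, B2–B3, B3–B4
Every bag has size at most 5, so the width is 5 − 1 = 4 and tw(G) ≤ 4. For the lower bound: the 5 vertex sets {3,6}, {1,5}, {0,2}, {4}, {7} are disjoint, each induces a connected subgraph, and every pair is joined by at least one edge of G. Contracting each set to a single vertex therefore yields K_{5} as a minor, and since treewidth is minor-monotone, tw(G) ≥ tw(K_{5}) = 4. Therefore the treewidth is 4.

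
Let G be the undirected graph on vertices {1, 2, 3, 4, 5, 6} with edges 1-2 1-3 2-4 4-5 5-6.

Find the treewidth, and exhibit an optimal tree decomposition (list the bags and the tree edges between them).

Each bag holds 2 vertices, so the decomposition has width 1, which upper-bounds the treewidth. G has an edge, so its treewidth is at least 1. Combining the bounds, tw(G) = 1.

Treewidth 1.
Bags: B1 = {5, 6}  B2 = {4, 5}  B3 = {2, 4}  B4 = {1, 2}  B5 = {1, 3}
Tree: B1–B2, B2–B3, B3–B4, B4–B5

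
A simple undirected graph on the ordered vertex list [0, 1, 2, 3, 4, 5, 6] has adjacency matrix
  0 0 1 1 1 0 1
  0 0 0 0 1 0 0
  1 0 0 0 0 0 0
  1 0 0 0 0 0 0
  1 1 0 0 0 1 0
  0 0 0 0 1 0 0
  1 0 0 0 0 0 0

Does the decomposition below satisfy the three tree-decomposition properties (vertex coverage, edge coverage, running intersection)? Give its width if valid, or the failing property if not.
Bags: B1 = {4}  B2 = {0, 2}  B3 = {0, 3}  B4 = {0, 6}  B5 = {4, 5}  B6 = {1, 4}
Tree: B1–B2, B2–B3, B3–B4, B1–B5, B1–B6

A tree decomposition must satisfy three properties: every vertex lies in some bag; for every edge, both endpoints lie together in some bag; and for every vertex, the bags containing it form a connected subtree. Here edge (0,4) lies in no bag, so the decomposition is invalid.

No — edge (0,4) lies in no bag.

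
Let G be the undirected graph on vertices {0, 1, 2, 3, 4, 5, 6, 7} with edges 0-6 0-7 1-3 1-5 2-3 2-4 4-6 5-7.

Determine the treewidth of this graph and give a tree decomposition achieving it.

Every bag has size at most 3, so the width is 3 − 1 = 2 and tw(G) ≤ 2. Since 5–7–0–6–4–2–3–1–5 is a cycle in G, G is not acyclic. Forests are exactly the graphs of treewidth ≤ 1, so tw(G) ≥ 2. Hence tw(G) = 2 exactly.

Treewidth 2.
Bags: B1 = {0, 5, 7}  B2 = {0, 5, 6}  B3 = {4, 5, 6}  B4 = {2, 4, 5}  B5 = {2, 3, 5}  B6 = {1, 3, 5}
Tree: B1–B2, B2–B3, B3–B4, B4–B5, B5–B6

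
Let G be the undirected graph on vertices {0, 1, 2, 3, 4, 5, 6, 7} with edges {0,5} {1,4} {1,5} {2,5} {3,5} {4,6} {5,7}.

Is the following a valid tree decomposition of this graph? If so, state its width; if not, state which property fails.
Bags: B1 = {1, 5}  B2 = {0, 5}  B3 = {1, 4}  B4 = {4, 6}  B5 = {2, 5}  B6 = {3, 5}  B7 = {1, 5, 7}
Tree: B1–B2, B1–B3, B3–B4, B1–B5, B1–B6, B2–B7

No — bags containing vertex 1 are not connected in the tree.

A tree decomposition must satisfy three properties: every vertex lies in some bag; for every edge, both endpoints lie together in some bag; and for every vertex, the bags containing it form a connected subtree. Here bags containing vertex 1 are not connected in the tree, so the decomposition is invalid.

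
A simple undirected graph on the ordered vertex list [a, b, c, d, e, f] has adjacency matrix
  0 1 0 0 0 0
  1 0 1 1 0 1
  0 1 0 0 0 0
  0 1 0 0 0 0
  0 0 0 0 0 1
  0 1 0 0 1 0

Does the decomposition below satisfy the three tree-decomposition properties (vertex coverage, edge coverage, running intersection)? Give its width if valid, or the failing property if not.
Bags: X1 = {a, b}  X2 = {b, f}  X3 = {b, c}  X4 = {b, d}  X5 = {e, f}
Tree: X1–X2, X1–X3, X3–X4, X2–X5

Yes; width 1.

Checking the three conditions: (i) the bags cover all of {a, b, c, d, e, f}; (ii) for each edge, some bag contains both endpoints; (iii) the bags containing any fixed vertex form a subtree. All hold, so the decomposition is valid with width 2 − 1 = 1.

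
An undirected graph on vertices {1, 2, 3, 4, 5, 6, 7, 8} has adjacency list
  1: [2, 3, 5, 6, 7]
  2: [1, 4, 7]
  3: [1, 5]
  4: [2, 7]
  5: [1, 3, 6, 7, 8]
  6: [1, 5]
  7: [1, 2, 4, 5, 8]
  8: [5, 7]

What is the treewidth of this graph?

A width-2 tree decomposition is:
Bags: B1 = {1, 5, 7}  B2 = {1, 5, 6}  B3 = {1, 2, 7}  B4 = {1, 3, 5}  B5 = {2, 4, 7}  B6 = {5, 7, 8}
Tree: B1–B2, B1–B3, B2–B4, B3–B5, B1–B6
The largest bag has 3 vertices, giving width 2; this decomposition certifies tw(G) ≤ 2. Conversely, {5, 7, 8} is a clique of size 3, and the vertices of any clique must share a bag in every tree decomposition; so some bag has ≥ 3 vertices and tw(G) ≥ 2. The upper and lower bounds meet at 2, so that is the treewidth.

2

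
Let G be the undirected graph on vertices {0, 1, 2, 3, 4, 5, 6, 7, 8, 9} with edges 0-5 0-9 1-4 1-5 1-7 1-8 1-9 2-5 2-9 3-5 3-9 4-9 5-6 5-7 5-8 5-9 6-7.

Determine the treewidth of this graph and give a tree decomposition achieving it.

The largest bag has 3 vertices, giving width 2; this decomposition certifies tw(G) ≤ 2. Conversely, {1, 4, 9} is a clique of size 3, and the vertices of any clique must share a bag in every tree decomposition; so some bag has ≥ 3 vertices and tw(G) ≥ 2. Combining the bounds, tw(G) = 2.

Treewidth 2.
One optimal decomposition is:
Bags: B1 = {1, 5, 9}  B2 = {1, 5, 8}  B3 = {3, 5, 9}  B4 = {2, 5, 9}  B5 = {1, 5, 7}  B6 = {1, 4, 9}  B7 = {5, 6, 7}  B8 = {0, 5, 9}
Tree: B1–B2, B1–B3, B1–B4, B2–B5, B1–B6, B5–B7, B3–B8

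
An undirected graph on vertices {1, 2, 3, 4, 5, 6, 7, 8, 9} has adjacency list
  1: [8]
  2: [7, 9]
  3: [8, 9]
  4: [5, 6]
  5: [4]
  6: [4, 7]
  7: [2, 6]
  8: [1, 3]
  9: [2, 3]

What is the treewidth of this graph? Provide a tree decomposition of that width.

Treewidth 1.
One optimal decomposition is:
Bags: B1 = {1, 8}  B2 = {3, 8}  B3 = {3, 9}  B4 = {2, 9}  B5 = {2, 7}  B6 = {6, 7}  B7 = {4, 6}  B8 = {4, 5}
Tree: B1–B2, B2–B3, B3–B4, B4–B5, B5–B6, B6–B7, B7–B8

Every bag has size at most 2, so the width is 2 − 1 = 1 and tw(G) ≤ 1. G has an edge, so its treewidth is at least 1. Hence tw(G) = 1 exactly.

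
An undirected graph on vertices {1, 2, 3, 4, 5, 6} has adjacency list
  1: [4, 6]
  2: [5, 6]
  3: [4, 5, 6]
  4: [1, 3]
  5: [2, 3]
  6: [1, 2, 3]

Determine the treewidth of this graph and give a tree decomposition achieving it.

Treewidth 2.
Bags: B1 = {1, 4, 6}  B2 = {3, 4, 6}  B3 = {2, 3, 6}  B4 = {2, 3, 5}
Tree: B1–B2, B2–B3, B3–B4

Each bag holds 3 vertices, so the decomposition has width 2, which upper-bounds the treewidth. Since 1–4–3–6–1 is a cycle in G, G is not acyclic. Forests are exactly the graphs of treewidth ≤ 1, so tw(G) ≥ 2. Combining the bounds, tw(G) = 2.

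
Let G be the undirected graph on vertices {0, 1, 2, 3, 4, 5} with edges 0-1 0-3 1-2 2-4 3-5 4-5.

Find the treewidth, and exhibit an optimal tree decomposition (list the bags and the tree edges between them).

Every bag has size at most 3, so the width is 3 − 1 = 2 and tw(G) ≤ 2. Since 1–2–4–5–3–0–1 is a cycle in G, G is not acyclic. Forests are exactly the graphs of treewidth ≤ 1, so tw(G) ≥ 2. Hence tw(G) = 2 exactly.

Treewidth 2.
Bags: B1 = {1, 2, 4}  B2 = {1, 4, 5}  B3 = {1, 3, 5}  B4 = {0, 1, 3}
Tree: B1–B2, B2–B3, B3–B4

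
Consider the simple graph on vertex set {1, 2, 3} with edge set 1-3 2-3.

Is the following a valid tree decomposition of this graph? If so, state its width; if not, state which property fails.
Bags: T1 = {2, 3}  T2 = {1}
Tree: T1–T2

A tree decomposition must satisfy three properties: every vertex lies in some bag; for every edge, both endpoints lie together in some bag; and for every vertex, the bags containing it form a connected subtree. Here edge (3,1) lies in no bag, so the decomposition is invalid.

No — edge (3,1) lies in no bag.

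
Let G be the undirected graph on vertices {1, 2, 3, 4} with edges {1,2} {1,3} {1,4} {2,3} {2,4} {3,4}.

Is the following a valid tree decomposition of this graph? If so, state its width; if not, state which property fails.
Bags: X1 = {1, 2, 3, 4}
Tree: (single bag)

Checking the three conditions: (i) the bags cover all of {1, 2, 3, 4}; (ii) for each edge, some bag contains both endpoints; (iii) the bags containing any fixed vertex form a subtree. All hold, so the decomposition is valid with width 4 − 1 = 3.

Yes; width 3.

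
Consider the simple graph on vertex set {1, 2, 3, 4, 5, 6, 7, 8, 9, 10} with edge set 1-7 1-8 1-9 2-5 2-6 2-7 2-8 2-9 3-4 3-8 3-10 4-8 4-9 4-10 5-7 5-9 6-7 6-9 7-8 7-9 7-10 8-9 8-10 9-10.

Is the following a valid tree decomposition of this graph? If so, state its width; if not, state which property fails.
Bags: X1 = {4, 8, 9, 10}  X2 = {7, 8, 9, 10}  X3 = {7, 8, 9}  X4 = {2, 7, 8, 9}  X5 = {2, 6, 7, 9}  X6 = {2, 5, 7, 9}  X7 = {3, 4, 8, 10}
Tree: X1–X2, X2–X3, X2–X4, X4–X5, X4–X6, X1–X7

No — vertex 1 appears in no bag.

A tree decomposition must satisfy three properties: every vertex lies in some bag; for every edge, both endpoints lie together in some bag; and for every vertex, the bags containing it form a connected subtree. Here vertex 1 appears in no bag, so the decomposition is invalid.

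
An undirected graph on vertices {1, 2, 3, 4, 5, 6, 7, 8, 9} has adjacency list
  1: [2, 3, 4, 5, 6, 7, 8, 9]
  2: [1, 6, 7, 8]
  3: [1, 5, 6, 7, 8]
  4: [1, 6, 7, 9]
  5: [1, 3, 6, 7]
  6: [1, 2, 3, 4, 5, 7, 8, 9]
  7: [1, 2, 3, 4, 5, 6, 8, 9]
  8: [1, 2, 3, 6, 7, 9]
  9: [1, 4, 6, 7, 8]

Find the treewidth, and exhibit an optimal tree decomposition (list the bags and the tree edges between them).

Treewidth 4.
Bags: B1 = {1, 6, 7, 8, 9}  B2 = {1, 4, 6, 7, 9}  B3 = {1, 2, 6, 7, 8}  B4 = {1, 3, 6, 7, 8}  B5 = {1, 3, 5, 6, 7}
Tree: B1–B2, B1–B3, B1–B4, B4–B5

Every bag has size at most 5, so the width is 5 − 1 = 4 and tw(G) ≤ 4. On the other hand G contains the 5-clique {1, 6, 7, 8, 9}. A clique must lie in a single bag of any decomposition, so no decomposition can have width below 4. Combining the bounds, tw(G) = 4.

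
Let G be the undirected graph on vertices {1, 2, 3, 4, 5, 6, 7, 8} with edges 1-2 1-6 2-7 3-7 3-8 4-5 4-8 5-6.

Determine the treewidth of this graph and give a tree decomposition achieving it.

Every bag has size at most 3, so the width is 3 − 1 = 2 and tw(G) ≤ 2. Since 5–6–1–2–7–3–8–4–5 is a cycle in G, G is not acyclic. Forests are exactly the graphs of treewidth ≤ 1, so tw(G) ≥ 2. The upper and lower bounds meet at 2, so that is the treewidth.

Treewidth 2.
One optimal decomposition is:
Bags: B1 = {1, 5, 6}  B2 = {1, 2, 5}  B3 = {2, 5, 7}  B4 = {3, 5, 7}  B5 = {3, 5, 8}  B6 = {4, 5, 8}
Tree: B1–B2, B2–B3, B3–B4, B4–B5, B5–B6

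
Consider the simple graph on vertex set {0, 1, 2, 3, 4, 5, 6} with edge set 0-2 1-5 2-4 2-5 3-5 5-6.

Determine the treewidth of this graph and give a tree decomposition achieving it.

Each bag holds 2 vertices, so the decomposition has width 1, which upper-bounds the treewidth. Any graph with an edge has treewidth ≥ 1, and G has the edge 2–4. Combining the bounds, tw(G) = 1.

Treewidth 1.
One such decomposition:
Bags: B1 = {2, 4}  B2 = {2, 5}  B3 = {5, 6}  B4 = {0, 2}  B5 = {1, 5}  B6 = {3, 5}
Tree: B1–B2, B2–B3, B1–B4, B2–B5, B3–B6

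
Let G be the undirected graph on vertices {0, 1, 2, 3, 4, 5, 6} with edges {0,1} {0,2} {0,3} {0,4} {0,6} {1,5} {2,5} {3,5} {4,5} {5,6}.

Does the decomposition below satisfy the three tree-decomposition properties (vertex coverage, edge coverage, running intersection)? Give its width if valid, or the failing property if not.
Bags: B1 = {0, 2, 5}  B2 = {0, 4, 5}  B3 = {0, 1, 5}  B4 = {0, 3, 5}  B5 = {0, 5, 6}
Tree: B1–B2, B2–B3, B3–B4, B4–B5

Yes; width 2.

Every vertex of G appears in some bag (union = {0, 1, 2, 3, 4, 5, 6}); every edge is covered by a bag; and for each vertex v the set of bags containing v is connected in the bag tree. The decomposition is therefore valid. The largest bag has 3 vertices, so the width is 2.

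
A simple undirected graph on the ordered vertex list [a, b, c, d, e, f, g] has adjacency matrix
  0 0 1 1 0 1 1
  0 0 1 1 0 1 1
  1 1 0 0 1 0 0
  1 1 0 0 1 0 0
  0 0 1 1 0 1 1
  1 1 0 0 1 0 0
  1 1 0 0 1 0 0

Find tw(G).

A width-3 tree decomposition is:
Bags: B1 = {a, b, d, e}  B2 = {a, b, e, g}  B3 = {a, b, c, e}  B4 = {a, b, e, f}
Tree: B1–B2, B2–B3, B3–B4
Every bag has size at most 4, so the width is 4 − 1 = 3 and tw(G) ≤ 3. For the lower bound: the 4 vertex sets {d,e}, {a,g}, {b}, {c} are disjoint, each induces a connected subgraph, and every pair is joined by at least one edge of G. Contracting each set to a single vertex therefore yields K_{4} as a minor, and since treewidth is minor-monotone, tw(G) ≥ tw(K_{4}) = 3. The upper and lower bounds meet at 3, so that is the treewidth.

3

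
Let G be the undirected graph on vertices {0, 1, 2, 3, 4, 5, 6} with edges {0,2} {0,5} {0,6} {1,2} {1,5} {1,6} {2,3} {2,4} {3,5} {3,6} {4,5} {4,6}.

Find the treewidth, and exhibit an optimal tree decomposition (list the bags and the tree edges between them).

Treewidth 3.
Bags: B1 = {1, 2, 5, 6}  B2 = {2, 4, 5, 6}  B3 = {0, 2, 5, 6}  B4 = {2, 3, 5, 6}
Tree: B1–B2, B2–B3, B3–B4

The largest bag has 4 vertices, giving width 3; this decomposition certifies tw(G) ≤ 3. For the lower bound: the 4 vertex sets {1,5}, {4,6}, {2}, {0} are disjoint, each induces a connected subgraph, and every pair is joined by at least one edge of G. Contracting each set to a single vertex therefore yields K_{4} as a minor, and since treewidth is minor-monotone, tw(G) ≥ tw(K_{4}) = 3. The upper and lower bounds meet at 3, so that is the treewidth.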